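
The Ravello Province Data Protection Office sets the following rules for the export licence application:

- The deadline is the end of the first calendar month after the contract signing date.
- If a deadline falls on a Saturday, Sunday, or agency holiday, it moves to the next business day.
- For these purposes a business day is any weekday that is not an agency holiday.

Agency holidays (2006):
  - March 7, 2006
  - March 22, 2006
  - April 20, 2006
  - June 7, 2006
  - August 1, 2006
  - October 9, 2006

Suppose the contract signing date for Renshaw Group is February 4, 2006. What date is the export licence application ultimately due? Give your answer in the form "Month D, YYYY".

March 31, 2006

1 month after February 4, 2006 is March 2006; that month ends on March 31, 2006.
March 31, 2006 falls on a Friday, which is a business day, so no adjustment is needed.
So the filing is due March 31, 2006.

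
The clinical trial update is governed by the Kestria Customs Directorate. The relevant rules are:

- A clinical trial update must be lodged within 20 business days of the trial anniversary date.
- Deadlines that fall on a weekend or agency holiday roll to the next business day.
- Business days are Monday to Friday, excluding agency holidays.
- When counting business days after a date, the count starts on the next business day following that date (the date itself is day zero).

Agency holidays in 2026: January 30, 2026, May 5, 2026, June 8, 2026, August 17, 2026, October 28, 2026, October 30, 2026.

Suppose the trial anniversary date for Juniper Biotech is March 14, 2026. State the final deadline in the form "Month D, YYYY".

April 10, 2026

Counting 20 business days after March 14, 2026 (skipping weekends and listed holidays) reaches April 10, 2026.
April 10, 2026 (Friday) is already a business day.
So the filing is due April 10, 2026.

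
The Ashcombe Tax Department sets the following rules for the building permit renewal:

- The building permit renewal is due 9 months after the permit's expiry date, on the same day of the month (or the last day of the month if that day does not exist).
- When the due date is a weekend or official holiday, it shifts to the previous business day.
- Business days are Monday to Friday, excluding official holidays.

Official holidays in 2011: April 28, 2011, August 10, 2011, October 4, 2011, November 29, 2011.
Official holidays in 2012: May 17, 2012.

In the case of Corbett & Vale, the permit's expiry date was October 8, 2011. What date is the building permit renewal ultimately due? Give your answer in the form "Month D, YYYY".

July 6, 2012

Moving 9 months forward from October 8, 2011 on the corresponding day gives July 8, 2012.
Because July 8, 2012 is a Sunday, the deadline becomes July 6, 2012 (Friday).
Deadline: July 6, 2012.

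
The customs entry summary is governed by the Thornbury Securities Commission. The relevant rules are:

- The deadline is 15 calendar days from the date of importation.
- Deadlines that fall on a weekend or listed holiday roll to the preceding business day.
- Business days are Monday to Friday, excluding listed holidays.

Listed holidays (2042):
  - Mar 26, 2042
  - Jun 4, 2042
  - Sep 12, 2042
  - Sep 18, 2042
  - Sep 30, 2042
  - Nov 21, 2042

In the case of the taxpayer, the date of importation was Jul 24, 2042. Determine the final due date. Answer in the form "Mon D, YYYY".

15 calendar days after Jul 24, 2042 is Aug 8, 2042.
Aug 8, 2042 falls on a Friday, which is a business day, so no adjustment is needed.
The final due date is Aug 8, 2042.

Aug 8, 2042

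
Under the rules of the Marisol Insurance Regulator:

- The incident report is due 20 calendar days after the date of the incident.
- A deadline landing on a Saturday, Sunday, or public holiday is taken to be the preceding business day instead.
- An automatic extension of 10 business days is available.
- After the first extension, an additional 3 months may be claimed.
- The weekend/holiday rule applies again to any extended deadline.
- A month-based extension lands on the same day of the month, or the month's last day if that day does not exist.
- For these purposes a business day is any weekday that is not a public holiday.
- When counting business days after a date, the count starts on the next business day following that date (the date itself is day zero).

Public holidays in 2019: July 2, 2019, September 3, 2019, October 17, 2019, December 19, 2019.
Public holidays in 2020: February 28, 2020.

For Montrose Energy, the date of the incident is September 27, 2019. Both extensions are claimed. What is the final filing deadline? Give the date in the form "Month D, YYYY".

January 31, 2020

Adding 20 calendar days to September 27, 2019 gives October 17, 2019.
October 17, 2019 falls on a listed holiday. Rolling to the preceding business day gives October 16, 2019, a Wednesday.
Counting 10 further business days from October 16, 2019 reaches October 31, 2019.
October 31, 2019 is a Thursday and not a listed holiday, so it stands.
The 3 months extension carries October 31, 2019 to January 31, 2020.
Since January 31, 2020 is a Friday and not a holiday, the date is unchanged.
So the filing is due January 31, 2020.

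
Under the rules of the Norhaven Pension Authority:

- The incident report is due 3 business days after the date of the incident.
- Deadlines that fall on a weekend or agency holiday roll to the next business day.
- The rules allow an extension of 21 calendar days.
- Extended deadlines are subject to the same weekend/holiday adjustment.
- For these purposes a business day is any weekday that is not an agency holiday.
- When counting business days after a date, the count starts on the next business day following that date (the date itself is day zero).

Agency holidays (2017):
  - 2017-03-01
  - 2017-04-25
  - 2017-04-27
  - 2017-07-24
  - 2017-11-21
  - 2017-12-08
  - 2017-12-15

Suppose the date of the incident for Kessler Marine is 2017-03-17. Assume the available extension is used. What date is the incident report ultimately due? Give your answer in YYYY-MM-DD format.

Counting 3 business days after 2017-03-17 (skipping weekends and listed holidays) reaches 2017-03-22.
2017-03-22 falls on a Wednesday, which is a business day, so no adjustment is needed.
Applying the 21-calendar-day extension: 2017-03-22 + 21 days = 2017-04-12.
2017-04-12 is a Wednesday and not a listed holiday, so it stands.
Deadline: 2017-04-12.

2017-04-12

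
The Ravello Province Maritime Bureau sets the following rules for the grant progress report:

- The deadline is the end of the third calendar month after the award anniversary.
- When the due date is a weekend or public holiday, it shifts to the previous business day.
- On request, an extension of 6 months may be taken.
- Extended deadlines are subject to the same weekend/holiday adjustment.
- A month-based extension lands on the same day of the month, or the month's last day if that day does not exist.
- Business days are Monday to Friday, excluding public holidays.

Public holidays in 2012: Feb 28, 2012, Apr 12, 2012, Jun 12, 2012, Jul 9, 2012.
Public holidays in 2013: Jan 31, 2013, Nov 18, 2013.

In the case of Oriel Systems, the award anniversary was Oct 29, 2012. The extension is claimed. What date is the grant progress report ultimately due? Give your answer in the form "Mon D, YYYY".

Jul 30, 2013

3 months after Oct 29, 2012 is January 2013; that month ends on Jan 31, 2013.
Jan 31, 2013 falls on a listed holiday. Rolling to the preceding business day gives Jan 30, 2013, a Wednesday.
Applying the 6 months extension: 6 months after Jan 30, 2013 is Jul 30, 2013.
Jul 30, 2013 (Tuesday) is already a business day.
The final due date is Jul 30, 2013.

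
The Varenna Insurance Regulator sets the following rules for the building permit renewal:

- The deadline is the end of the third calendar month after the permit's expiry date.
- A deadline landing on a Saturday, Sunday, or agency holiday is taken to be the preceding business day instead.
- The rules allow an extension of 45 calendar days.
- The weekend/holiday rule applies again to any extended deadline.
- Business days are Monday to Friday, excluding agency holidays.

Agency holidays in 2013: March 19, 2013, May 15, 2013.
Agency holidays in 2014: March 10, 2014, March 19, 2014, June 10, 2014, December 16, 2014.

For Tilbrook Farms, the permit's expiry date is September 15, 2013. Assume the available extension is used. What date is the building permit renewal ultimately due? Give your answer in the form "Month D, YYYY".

3 months after September 15, 2013 is December 2013; that month ends on December 31, 2013.
December 31, 2013 is a Tuesday and not a listed holiday, so it stands.
Applying the 45-calendar-day extension: December 31, 2013 + 45 days = February 14, 2014.
February 14, 2014 falls on a Friday, which is a business day, so no adjustment is needed.
Deadline: February 14, 2014.

February 14, 2014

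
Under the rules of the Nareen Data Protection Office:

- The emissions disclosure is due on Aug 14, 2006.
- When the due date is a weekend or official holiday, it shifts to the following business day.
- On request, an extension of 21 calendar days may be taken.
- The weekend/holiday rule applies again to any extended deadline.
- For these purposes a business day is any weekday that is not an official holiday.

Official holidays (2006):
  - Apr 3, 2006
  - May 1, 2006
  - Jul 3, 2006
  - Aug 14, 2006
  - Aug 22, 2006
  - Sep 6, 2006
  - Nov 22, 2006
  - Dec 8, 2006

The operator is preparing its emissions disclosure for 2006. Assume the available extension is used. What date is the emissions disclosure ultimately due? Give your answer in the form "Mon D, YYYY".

The stated deadline is Aug 14, 2006.
Aug 14, 2006 is a listed holiday, so it moves to the next business day, Aug 15, 2006 (Tuesday).
Applying the 21-calendar-day extension: Aug 15, 2006 + 21 days = Sep 5, 2006.
Sep 5, 2006 (Tuesday) is already a business day.
Deadline: Sep 5, 2006.

Sep 5, 2006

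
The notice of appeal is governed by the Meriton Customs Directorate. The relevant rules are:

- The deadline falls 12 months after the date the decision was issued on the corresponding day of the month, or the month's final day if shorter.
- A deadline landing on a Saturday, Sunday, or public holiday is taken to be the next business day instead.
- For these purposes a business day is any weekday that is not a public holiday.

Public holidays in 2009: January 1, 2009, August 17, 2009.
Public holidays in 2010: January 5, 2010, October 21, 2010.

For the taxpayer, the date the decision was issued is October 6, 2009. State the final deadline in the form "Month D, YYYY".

12 months after October 6, 2009, on the same day of the month, is October 6, 2010.
October 6, 2010 (Wednesday) is already a business day.
The final due date is October 6, 2010.

October 6, 2010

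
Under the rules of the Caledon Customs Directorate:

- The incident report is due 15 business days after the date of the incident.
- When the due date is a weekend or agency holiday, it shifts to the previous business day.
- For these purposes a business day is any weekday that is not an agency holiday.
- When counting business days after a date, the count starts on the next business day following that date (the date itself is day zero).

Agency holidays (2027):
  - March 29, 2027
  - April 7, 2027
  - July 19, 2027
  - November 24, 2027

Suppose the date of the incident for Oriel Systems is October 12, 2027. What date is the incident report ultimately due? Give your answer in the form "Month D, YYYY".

November 2, 2027

Counting 15 business days after October 12, 2027 (skipping weekends and listed holidays) reaches November 2, 2027.
November 2, 2027 (Tuesday) is already a business day.
The final due date is November 2, 2027.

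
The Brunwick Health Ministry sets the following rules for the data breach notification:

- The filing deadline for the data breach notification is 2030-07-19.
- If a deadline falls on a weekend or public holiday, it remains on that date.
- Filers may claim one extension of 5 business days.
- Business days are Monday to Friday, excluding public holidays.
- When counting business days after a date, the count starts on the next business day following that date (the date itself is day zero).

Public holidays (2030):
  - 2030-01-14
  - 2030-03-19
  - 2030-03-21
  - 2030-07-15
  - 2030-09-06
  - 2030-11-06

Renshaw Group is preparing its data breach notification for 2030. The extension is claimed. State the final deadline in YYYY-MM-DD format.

The stated deadline is 2030-07-19.
2030-07-19 falls on a Friday. The rules make no weekend/holiday allowance, so it remains 2030-07-19.
The 5-business-day extension runs from 2030-07-19 to 2030-07-26.
2030-07-26 falls on a Friday. The rules make no weekend/holiday allowance, so it remains 2030-07-26.
The final due date is 2030-07-26.

2030-07-26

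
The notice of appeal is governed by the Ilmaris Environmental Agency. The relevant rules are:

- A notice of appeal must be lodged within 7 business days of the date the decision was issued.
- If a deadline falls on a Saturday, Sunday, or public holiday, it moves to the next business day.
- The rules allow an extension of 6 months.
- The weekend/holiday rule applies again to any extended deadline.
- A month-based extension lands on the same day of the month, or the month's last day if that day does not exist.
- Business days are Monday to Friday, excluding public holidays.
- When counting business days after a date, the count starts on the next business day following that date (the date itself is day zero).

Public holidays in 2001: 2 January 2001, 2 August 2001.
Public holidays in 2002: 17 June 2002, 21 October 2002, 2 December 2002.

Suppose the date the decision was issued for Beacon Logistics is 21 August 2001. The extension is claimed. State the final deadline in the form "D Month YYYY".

Starting the day after 21 August 2001 and counting 7 business days lands on 30 August 2001.
Since 30 August 2001 is a Thursday and not a holiday, the date is unchanged.
Applying the 6 months extension: 6 months after 30 August 2001 is 28 February 2002 (day 30 does not exist in February, so the month's last day is used).
28 February 2002 is a Thursday and not a listed holiday, so it stands.
The final due date is 28 February 2002.

28 February 2002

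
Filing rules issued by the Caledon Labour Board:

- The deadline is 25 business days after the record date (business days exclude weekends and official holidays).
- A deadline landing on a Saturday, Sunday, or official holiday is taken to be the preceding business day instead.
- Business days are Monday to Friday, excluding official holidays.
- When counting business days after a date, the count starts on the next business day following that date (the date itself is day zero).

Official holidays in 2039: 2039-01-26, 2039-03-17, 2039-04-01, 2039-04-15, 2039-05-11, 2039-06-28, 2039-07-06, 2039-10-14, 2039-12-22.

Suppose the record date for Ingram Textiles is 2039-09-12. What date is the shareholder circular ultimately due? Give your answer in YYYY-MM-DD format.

2039-10-18

Counting 25 business days after 2039-09-12 (skipping weekends and listed holidays) reaches 2039-10-18.
2039-10-18 (Tuesday) is already a business day.
Final deadline: 2039-10-18.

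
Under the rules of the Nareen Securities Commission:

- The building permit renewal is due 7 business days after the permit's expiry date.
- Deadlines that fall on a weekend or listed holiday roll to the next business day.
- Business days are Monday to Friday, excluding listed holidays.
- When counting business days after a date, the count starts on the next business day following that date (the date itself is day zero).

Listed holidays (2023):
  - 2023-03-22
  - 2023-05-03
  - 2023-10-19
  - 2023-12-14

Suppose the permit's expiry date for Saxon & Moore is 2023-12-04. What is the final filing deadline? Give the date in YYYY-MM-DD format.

Counting 7 business days after 2023-12-04 (skipping weekends and listed holidays) reaches 2023-12-13.
Since 2023-12-13 is a Wednesday and not a holiday, the date is unchanged.
So the filing is due 2023-12-13.

2023-12-13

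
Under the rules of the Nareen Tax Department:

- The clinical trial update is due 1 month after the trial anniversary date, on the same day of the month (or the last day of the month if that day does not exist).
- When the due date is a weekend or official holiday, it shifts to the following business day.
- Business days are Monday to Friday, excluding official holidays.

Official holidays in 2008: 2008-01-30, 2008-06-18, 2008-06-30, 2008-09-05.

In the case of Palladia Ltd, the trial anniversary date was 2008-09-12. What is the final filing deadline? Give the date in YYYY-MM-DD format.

2008-10-13

1 month from 2008-09-12 is 2008-10-12.
Because 2008-10-12 is a Sunday, the deadline becomes 2008-10-13 (Monday).
Final deadline: 2008-10-13.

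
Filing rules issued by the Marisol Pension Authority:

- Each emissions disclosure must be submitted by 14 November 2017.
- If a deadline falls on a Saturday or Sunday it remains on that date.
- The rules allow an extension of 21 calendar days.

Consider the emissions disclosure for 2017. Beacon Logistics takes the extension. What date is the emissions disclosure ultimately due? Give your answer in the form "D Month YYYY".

The stated deadline is 14 November 2017.
No adjustment is made for weekends or holidays, so 14 November 2017 stands.
Applying the 21-calendar-day extension: 14 November 2017 + 21 days = 5 December 2017.
5 December 2017 is a Tuesday; no weekend or holiday adjustment applies.
Final deadline: 5 December 2017.

5 December 2017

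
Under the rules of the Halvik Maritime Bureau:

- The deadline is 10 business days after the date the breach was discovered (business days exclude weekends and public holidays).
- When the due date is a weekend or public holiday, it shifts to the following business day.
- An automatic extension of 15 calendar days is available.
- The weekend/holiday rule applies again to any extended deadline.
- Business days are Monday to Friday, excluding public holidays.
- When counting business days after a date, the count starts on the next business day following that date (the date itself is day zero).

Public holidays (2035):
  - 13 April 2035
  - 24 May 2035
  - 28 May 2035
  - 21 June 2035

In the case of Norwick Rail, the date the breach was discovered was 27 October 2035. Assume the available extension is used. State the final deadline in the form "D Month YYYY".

26 November 2035

Starting the day after 27 October 2035 and counting 10 business days lands on 9 November 2035.
9 November 2035 falls on a Friday, which is a business day, so no adjustment is needed.
Add the 15 calendar-day extension to 9 November 2035: 24 November 2035.
24 November 2035 is a Saturday; the next business day is 26 November 2035 (Monday).
Deadline: 26 November 2035.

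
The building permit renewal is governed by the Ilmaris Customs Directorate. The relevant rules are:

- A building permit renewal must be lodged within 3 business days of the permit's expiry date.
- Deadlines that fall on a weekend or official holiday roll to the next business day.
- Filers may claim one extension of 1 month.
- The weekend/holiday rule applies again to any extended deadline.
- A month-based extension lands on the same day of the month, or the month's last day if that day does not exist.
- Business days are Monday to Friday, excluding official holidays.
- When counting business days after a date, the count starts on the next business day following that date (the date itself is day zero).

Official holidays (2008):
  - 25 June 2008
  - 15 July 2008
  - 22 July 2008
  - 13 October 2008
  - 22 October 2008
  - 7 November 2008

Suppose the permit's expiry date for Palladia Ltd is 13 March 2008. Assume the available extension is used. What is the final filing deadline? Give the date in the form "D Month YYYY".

Starting the day after 13 March 2008 and counting 3 business days lands on 18 March 2008.
18 March 2008 is a Tuesday and not a listed holiday, so it stands.
The 1 month extension carries 18 March 2008 to 18 April 2008.
18 April 2008 falls on a Friday, which is a business day, so no adjustment is needed.
So the filing is due 18 April 2008.

18 April 2008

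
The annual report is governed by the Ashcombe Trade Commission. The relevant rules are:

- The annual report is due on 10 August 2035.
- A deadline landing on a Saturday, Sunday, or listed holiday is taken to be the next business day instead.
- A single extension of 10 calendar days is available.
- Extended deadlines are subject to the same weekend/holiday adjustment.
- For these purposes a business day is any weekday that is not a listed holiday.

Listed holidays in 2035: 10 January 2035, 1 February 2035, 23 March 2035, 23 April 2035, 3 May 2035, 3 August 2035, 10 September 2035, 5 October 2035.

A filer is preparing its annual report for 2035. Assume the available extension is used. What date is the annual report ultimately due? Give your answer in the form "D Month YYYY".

20 August 2035

The statutory due date is 10 August 2035.
10 August 2035 (Friday) is already a business day.
The 10-calendar-day extension moves the deadline from 10 August 2035 to 20 August 2035.
20 August 2035 is a Monday and not a listed holiday, so it stands.
So the filing is due 20 August 2035.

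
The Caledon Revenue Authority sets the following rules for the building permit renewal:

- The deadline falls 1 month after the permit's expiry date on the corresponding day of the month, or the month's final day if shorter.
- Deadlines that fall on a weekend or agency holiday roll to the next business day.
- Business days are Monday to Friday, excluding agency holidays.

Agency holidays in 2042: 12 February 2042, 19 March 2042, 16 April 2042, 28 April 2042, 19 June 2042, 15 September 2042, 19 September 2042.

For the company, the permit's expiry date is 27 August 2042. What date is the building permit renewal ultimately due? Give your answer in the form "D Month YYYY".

29 September 2042

Moving 1 month forward from 27 August 2042 on the corresponding day gives 27 September 2042.
27 September 2042 falls on a Saturday. Rolling to the next business day gives 29 September 2042, a Monday.
Final deadline: 29 September 2042.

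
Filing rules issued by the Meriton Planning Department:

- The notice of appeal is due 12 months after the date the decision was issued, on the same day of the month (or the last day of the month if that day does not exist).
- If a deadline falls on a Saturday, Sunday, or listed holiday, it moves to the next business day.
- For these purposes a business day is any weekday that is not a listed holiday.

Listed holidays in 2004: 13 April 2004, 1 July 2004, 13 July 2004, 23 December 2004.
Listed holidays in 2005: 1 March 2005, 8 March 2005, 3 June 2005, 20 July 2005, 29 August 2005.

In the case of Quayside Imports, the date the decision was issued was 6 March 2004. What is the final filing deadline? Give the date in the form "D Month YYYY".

12 months from 6 March 2004 is 6 March 2005.
Because 6 March 2005 is a Sunday, the deadline becomes 7 March 2005 (Monday).
Final deadline: 7 March 2005.

7 March 2005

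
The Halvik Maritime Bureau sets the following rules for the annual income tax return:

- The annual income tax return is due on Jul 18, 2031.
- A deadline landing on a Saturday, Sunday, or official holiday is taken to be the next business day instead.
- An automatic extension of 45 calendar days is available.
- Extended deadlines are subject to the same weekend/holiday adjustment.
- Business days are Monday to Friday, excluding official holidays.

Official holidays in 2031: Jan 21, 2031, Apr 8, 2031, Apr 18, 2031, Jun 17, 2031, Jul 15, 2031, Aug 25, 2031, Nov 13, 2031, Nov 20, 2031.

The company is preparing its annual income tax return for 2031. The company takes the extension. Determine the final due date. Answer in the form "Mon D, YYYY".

The stated deadline is Jul 18, 2031.
Since Jul 18, 2031 is a Friday and not a holiday, the date is unchanged.
Add the 45 calendar-day extension to Jul 18, 2031: Sep 1, 2031.
Sep 1, 2031 is a Monday and not a listed holiday, so it stands.
Deadline: Sep 1, 2031.

Sep 1, 2031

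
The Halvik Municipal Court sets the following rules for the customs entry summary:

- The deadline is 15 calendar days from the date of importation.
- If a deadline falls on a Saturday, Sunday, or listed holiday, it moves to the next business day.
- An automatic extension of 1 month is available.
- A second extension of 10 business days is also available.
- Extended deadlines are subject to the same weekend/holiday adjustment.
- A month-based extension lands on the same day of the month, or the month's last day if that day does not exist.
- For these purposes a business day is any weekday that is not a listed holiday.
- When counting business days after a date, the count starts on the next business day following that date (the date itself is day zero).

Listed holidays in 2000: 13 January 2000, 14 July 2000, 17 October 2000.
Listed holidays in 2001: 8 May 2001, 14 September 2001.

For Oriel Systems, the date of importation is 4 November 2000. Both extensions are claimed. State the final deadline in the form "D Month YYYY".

3 January 2001

15 calendar days after 4 November 2000 is 19 November 2000.
19 November 2000 is a Sunday; the next business day is 20 November 2000 (Monday).
Add 1 month to 20 November 2000: 20 December 2000.
20 December 2000 falls on a Wednesday, which is a business day, so no adjustment is needed.
The 10-business-day extension runs from 20 December 2000 to 3 January 2001.
3 January 2001 is a Wednesday and not a listed holiday, so it stands.
The final due date is 3 January 2001.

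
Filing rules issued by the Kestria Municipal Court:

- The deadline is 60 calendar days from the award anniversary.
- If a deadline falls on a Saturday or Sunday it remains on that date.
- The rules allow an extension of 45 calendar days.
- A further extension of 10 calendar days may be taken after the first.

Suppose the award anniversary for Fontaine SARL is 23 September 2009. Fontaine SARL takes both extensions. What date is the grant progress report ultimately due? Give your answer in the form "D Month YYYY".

16 January 2010

From 23 September 2009, 60 calendar days later is 22 November 2009.
22 November 2009 falls on a Sunday. The rules make no weekend/holiday allowance, so it remains 22 November 2009.
With the 45-day extension, 22 November 2009 becomes 6 January 2010.
6 January 2010 is a Wednesday; no weekend or holiday adjustment applies.
Add the 10 calendar-day extension to 6 January 2010: 16 January 2010.
16 January 2010 is a Saturday; no weekend or holiday adjustment applies.
The final due date is 16 January 2010.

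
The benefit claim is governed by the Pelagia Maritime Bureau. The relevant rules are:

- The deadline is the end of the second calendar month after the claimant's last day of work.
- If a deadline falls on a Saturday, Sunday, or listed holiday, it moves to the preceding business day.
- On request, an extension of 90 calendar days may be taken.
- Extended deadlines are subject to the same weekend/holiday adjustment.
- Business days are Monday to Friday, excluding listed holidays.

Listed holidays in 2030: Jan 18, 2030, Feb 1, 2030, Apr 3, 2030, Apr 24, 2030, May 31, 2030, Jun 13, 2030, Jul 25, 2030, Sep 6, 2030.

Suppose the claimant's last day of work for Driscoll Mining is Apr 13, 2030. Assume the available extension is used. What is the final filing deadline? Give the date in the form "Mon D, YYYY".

Sep 26, 2030

The second month after Apr 13, 2030 is June 2030, whose last day is Jun 30, 2030.
Jun 30, 2030 falls on a Sunday. Rolling to the preceding business day gives Jun 28, 2030, a Friday.
With the 90-day extension, Jun 28, 2030 becomes Sep 26, 2030.
Sep 26, 2030 falls on a Thursday, which is a business day, so no adjustment is needed.
Deadline: Sep 26, 2030.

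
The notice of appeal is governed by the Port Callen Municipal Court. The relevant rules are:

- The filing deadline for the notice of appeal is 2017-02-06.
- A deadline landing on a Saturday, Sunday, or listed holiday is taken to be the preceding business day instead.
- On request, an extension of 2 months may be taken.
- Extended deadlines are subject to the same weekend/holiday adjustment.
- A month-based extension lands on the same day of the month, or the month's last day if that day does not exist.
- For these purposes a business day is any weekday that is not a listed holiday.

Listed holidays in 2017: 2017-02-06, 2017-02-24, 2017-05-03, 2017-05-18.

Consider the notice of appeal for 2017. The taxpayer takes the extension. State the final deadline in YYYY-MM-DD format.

2017-04-03

The statutory due date is 2017-02-06.
2017-02-06 is a listed holiday; the preceding business day is 2017-02-03 (Friday).
Applying the 2 months extension: 2 months after 2017-02-03 is 2017-04-03.
Since 2017-04-03 is a Monday and not a holiday, the date is unchanged.
So the filing is due 2017-04-03.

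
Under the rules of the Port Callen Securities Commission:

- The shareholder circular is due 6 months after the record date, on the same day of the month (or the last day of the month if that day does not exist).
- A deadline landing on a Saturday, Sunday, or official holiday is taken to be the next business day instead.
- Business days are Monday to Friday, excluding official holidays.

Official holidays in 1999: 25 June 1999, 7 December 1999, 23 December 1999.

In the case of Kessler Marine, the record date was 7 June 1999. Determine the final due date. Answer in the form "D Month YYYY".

8 December 1999

Moving 6 months forward from 7 June 1999 on the corresponding day gives 7 December 1999.
7 December 1999 is a listed holiday; the next business day is 8 December 1999 (Wednesday).
Final deadline: 8 December 1999.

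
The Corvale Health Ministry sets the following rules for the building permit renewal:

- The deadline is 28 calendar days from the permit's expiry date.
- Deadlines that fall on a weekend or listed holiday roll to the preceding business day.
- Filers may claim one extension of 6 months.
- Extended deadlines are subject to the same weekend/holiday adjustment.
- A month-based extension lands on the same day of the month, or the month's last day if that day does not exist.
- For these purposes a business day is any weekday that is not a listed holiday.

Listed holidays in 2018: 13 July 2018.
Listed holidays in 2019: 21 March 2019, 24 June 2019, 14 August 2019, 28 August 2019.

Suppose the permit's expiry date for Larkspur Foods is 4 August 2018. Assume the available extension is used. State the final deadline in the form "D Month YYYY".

Trigger date 4 August 2018 + 28 calendar days = 1 September 2018.
1 September 2018 falls on a Saturday. Rolling to the preceding business day gives 31 August 2018, a Friday.
The 6 months extension carries 31 August 2018 to 28 February 2019 (day 31 does not exist in February, so the month's last day is used).
Since 28 February 2019 is a Thursday and not a holiday, the date is unchanged.
So the filing is due 28 February 2019.

28 February 2019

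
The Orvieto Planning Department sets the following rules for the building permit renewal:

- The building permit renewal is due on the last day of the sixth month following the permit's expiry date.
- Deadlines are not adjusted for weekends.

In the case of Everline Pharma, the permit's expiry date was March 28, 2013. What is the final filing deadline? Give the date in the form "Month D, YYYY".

The sixth month after March 28, 2013 is September 2013, whose last day is September 30, 2013.
No adjustment is made for weekends or holidays, so September 30, 2013 stands.
The final due date is September 30, 2013.

September 30, 2013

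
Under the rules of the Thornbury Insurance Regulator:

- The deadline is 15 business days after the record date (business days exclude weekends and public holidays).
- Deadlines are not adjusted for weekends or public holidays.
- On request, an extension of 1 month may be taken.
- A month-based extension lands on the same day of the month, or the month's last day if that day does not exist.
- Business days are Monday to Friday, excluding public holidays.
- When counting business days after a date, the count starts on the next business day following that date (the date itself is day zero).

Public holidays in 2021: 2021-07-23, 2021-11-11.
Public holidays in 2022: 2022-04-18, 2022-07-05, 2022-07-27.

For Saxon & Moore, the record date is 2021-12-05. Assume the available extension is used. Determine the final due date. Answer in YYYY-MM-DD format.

2022-01-24

Counting 15 business days after 2021-12-05 (skipping weekends and listed holidays) reaches 2021-12-24.
No adjustment is made for weekends or holidays, so 2021-12-24 stands.
Applying the 1 month extension: 1 month after 2021-12-24 is 2022-01-24.
2022-01-24 is a Monday; no weekend or holiday adjustment applies.
Deadline: 2022-01-24.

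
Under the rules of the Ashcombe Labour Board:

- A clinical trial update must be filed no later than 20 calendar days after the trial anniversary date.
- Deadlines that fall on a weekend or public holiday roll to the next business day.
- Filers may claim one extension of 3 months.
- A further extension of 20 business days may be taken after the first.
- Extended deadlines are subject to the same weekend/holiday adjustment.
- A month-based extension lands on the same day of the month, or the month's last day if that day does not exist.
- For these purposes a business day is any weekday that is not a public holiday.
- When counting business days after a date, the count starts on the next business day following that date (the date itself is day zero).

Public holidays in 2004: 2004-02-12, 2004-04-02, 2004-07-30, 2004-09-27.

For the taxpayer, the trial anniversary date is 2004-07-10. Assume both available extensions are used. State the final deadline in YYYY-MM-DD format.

From 2004-07-10, 20 calendar days later is 2004-07-30.
2004-07-30 is a listed holiday; the next business day is 2004-08-02 (Monday).
The 3 months extension carries 2004-08-02 to 2004-11-02.
2004-11-02 falls on a Tuesday, which is a business day, so no adjustment is needed.
The 20-business-day extension runs from 2004-11-02 to 2004-11-30.
Since 2004-11-30 is a Tuesday and not a holiday, the date is unchanged.
The final due date is 2004-11-30.

2004-11-30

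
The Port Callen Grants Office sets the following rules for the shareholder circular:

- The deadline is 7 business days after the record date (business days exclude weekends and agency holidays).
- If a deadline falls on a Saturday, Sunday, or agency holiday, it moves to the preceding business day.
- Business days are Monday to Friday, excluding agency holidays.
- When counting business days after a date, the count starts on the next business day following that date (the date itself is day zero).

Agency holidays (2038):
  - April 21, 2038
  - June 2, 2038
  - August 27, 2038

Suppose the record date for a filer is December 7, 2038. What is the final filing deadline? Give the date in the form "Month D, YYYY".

7 business days after December 7, 2038, excluding weekends and holidays, is December 16, 2038.
Since December 16, 2038 is a Thursday and not a holiday, the date is unchanged.
So the filing is due December 16, 2038.

December 16, 2038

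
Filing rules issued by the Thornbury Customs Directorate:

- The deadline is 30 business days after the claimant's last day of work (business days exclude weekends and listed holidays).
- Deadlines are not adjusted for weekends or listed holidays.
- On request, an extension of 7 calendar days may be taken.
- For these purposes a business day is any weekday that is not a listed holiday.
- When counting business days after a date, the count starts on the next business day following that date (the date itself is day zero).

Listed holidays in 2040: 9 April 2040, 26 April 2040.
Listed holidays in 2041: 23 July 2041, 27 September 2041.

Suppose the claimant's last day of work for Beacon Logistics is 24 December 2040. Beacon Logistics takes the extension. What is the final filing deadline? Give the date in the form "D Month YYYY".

11 February 2041

Counting 30 business days after 24 December 2040 (skipping weekends and listed holidays) reaches 4 February 2041.
4 February 2041 falls on a Monday. The rules make no weekend/holiday allowance, so it remains 4 February 2041.
Add the 7 calendar-day extension to 4 February 2041: 11 February 2041.
11 February 2041 falls on a Monday. The rules make no weekend/holiday allowance, so it remains 11 February 2041.
So the filing is due 11 February 2041.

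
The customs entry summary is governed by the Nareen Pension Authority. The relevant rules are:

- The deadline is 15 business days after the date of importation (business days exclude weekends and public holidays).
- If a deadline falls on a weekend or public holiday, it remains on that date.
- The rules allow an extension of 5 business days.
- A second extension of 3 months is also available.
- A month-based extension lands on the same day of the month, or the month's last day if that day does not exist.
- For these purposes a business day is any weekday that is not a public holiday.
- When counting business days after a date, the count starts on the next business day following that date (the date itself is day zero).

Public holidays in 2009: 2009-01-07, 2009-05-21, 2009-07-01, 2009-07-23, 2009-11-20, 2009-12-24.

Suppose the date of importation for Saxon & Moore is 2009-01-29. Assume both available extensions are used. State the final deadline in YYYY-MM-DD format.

2009-05-26

Starting the day after 2009-01-29 and counting 15 business days lands on 2009-02-19.
2009-02-19 is a Thursday; no weekend or holiday adjustment applies.
Applying the 5-business-day extension: 5 business days after 2009-02-19 is 2009-02-26.
2009-02-26 falls on a Thursday. The rules make no weekend/holiday allowance, so it remains 2009-02-26.
Add 3 months to 2009-02-26: 2009-05-26.
2009-05-26 is a Tuesday; no weekend or holiday adjustment applies.
Final deadline: 2009-05-26.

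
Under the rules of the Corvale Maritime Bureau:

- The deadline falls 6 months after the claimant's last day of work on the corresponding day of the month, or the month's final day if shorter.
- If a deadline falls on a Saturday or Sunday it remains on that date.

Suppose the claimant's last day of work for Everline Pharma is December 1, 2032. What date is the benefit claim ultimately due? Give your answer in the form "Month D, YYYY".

June 1, 2033

Moving 6 months forward from December 1, 2032 on the corresponding day gives June 1, 2033.
June 1, 2033 falls on a Wednesday. The rules make no weekend/holiday allowance, so it remains June 1, 2033.
So the filing is due June 1, 2033.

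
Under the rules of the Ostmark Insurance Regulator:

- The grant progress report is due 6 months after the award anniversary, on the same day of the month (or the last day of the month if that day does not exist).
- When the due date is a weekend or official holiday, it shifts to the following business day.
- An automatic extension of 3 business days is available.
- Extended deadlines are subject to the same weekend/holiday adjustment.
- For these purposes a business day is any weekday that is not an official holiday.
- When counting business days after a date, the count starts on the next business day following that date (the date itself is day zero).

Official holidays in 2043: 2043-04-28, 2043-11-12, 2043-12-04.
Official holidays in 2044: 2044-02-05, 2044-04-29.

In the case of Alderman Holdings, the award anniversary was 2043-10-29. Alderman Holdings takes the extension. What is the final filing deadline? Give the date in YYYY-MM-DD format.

2044-05-05

6 months from 2043-10-29 is 2044-04-29.
2044-04-29 is a listed holiday; the next business day is 2044-05-02 (Monday).
Applying the 3-business-day extension: 3 business days after 2044-05-02 is 2044-05-05.
2044-05-05 (Thursday) is already a business day.
Final deadline: 2044-05-05.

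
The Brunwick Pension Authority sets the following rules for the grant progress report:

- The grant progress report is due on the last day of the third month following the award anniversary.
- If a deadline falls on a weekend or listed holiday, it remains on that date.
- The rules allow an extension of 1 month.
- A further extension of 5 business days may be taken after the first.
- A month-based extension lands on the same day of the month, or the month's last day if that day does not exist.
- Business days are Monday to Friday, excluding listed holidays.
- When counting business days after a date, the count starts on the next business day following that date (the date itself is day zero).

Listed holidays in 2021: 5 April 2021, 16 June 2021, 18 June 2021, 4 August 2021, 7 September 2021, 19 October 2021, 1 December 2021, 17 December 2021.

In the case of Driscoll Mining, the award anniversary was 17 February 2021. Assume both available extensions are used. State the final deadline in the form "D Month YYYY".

3 months after 17 February 2021 is May 2021; that month ends on 31 May 2021.
31 May 2021 is a Monday; no weekend or holiday adjustment applies.
Add 1 month to 31 May 2021: 30 June 2021 (day 31 does not exist in June, so the month's last day is used).
30 June 2021 is a Wednesday; no weekend or holiday adjustment applies.
Counting 5 further business days from 30 June 2021 reaches 7 July 2021.
7 July 2021 falls on a Wednesday. The rules make no weekend/holiday allowance, so it remains 7 July 2021.
The final due date is 7 July 2021.

7 July 2021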